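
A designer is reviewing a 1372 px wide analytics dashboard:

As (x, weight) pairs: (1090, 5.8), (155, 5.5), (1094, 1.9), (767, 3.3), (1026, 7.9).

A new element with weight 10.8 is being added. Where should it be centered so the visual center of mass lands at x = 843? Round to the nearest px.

New total weight: (5.8 + 5.5 + 1.9 + 3.3 + 7.9) + 10.8 = 35.2.
Along x: (19889.6 + 10.8·x) / 35.2 = 843 (existing moment 5.8·1090 + 5.5·155 + 1.9·1094 + 3.3·767 + 7.9·1026 = 19889.6) ⇒ x = (29673.6 − 19889.6) / 10.8 ≈ 905.93.

x ≈ 906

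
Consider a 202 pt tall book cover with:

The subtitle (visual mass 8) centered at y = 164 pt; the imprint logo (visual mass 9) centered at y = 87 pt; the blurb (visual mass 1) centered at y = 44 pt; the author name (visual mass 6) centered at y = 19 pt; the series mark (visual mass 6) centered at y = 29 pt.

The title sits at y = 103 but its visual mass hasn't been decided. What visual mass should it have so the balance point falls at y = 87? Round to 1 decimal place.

Known weights sum to 8 + 9 + 1 + 6 + 6 = 30; their moment is 8·164 + 9·87 + 1·44 + 6·19 + 6·29 = 2427.
Balance at y = 87 requires (2427 + w·103) / (30 + w) = 87.
Rearranging, w·(103 − 87) = 87·30 − 2427 = 183, so w ≈ 183/16 = 11.44.

w ≈ 11.4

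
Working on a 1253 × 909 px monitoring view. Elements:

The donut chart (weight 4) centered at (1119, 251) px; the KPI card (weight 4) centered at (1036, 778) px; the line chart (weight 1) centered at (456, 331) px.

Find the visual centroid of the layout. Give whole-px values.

Total weight = 4 + 4 + 1 = 9.
x-moment: 4·1119 + 4·1036 + 1·456 = 9076; centroid 9076/9 ≈ 1008.44.
y-moment: 4·251 + 4·778 + 1·331 = 4447; centroid 4447/9 ≈ 494.11.

(1008, 494)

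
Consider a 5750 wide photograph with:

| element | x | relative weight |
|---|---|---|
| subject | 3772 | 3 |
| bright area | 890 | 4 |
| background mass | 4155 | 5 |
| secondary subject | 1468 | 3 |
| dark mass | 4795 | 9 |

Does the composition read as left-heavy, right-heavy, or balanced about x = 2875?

Weights sum to 3 + 4 + 5 + 3 + 9 = 24.
Σw·x = 3·3772 + 4·890 + 5·4155 + 3·1468 + 9·4795 = 83210, so x̄ = 83210/24 ≈ 3467.08.
3467.1 vs midline 2875 → right-heavy.

right-heavy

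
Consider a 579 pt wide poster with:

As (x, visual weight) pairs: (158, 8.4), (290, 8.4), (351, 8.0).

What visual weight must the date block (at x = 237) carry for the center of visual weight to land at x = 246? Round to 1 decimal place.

w ≈ 52.3

Known weights sum to 8.4 + 8.4 + 8.0 = 24.8; their moment is 8.4·158 + 8.4·290 + 8.0·351 = 6571.2.
For the centroid to hit 246: (6571.2 + w·237) / (24.8 + w) = 246.
Rearranging, w·(237 − 246) = 246·24.8 − 6571.2 = -470.4, so w ≈ -470.4/-9 = 52.27.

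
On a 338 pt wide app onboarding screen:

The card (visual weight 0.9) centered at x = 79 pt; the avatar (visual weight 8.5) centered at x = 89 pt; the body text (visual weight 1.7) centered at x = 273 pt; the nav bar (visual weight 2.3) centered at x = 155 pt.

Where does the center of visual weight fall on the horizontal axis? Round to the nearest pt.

Σw = 0.9 + 8.5 + 1.7 + 2.3 = 13.4.
x-moment: 0.9·79 + 8.5·89 + 1.7·273 + 2.3·155 = 1648.2; centroid 1648.2/13.4 ≈ 123.00.

x ≈ 123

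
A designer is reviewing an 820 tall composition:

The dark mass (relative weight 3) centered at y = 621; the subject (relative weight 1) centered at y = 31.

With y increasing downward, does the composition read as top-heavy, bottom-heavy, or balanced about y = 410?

bottom-heavy

Weights sum to 3 + 1 = 4.
y-moment: 3·621 + 1·31 = 1894; centroid 1894/4 ≈ 473.50.
Since 473.5 is below (larger y than) 410, the composition reads bottom-heavy.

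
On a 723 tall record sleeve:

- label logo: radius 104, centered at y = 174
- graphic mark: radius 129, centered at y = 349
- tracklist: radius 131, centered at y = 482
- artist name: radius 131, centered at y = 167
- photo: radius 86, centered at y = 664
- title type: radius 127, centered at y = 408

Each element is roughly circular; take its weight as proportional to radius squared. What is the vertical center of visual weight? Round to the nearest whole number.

y ≈ 355

Weights ∝ r²: label logo 104² = 10816, graphic mark 129² = 16641, tracklist 131² = 17161, artist name 131² = 17161, photo 86² = 7396, title type 127² = 16129; Σw = 85304.
y: (10816·174 + 16641·349 + 17161·482 + 17161·167 + 7396·664 + 16129·408) / 85304 = 30318758 / 85304 ≈ 355.42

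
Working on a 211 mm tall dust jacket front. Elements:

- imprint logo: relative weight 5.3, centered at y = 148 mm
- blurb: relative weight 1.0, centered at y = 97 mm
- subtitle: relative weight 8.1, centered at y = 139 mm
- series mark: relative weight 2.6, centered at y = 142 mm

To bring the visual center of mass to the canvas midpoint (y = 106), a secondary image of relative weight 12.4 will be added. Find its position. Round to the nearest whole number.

y ≈ 60

After adding the secondary image, total weight = 5.3 + 1.0 + 8.1 + 2.6 + 12.4 = 29.4.
y: target moment 29.4×106 = 3116.4; current 5.3·148 + 1.0·97 + 8.1·139 + 2.6·142 = 2376.5; the secondary image supplies 739.9, so y = 739.9/12.4 ≈ 59.67.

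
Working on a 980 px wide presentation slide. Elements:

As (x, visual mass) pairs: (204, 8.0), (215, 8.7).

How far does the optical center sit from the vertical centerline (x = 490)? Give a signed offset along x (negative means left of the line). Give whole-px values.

Σw = 8.0 + 8.7 = 16.7.
Σw·x = 8.0·204 + 8.7·215 = 3502.5, so x̄ = 3502.5/16.7 ≈ 209.73.
Offset from x = 490: 209.73 − 490 ≈ -280.27.

≈ -280 px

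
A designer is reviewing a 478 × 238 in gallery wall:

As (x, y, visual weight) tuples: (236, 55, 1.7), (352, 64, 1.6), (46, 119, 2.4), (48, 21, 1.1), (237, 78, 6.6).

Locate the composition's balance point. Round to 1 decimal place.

Total weight = 1.7 + 1.6 + 2.4 + 1.1 + 6.6 = 13.4.
Σw·x = 1.7·236 + 1.6·352 + 2.4·46 + 1.1·48 + 6.6·237 = 2691.8, so x̄ = 2691.8/13.4 ≈ 200.88.
Σw·y = 1.7·55 + 1.6·64 + 2.4·119 + 1.1·21 + 6.6·78 = 1019.4, so ȳ = 1019.4/13.4 ≈ 76.07.

(200.9, 76.1)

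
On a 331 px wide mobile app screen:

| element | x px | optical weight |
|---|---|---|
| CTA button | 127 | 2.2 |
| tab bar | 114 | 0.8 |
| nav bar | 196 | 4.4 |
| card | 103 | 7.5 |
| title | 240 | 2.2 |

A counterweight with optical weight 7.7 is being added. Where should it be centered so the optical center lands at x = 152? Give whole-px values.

After adding the counterweight, total weight = 2.2 + 0.8 + 4.4 + 7.5 + 2.2 + 7.7 = 24.8.
Along x: (2533.5 + 7.7·x) / 24.8 = 152 (existing moment 2.2·127 + 0.8·114 + 4.4·196 + 7.5·103 + 2.2·240 = 2533.5) ⇒ x = (3769.6 − 2533.5) / 7.7 ≈ 160.53.

x ≈ 161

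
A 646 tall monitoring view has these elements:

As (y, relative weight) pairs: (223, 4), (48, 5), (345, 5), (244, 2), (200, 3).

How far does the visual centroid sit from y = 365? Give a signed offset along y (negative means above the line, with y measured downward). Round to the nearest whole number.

≈ -157

Weights sum to 4 + 5 + 5 + 2 + 3 = 19.
y-moment: 4·223 + 5·48 + 5·345 + 2·244 + 3·200 = 3945; centroid 3945/19 ≈ 207.63.
Offset from y = 365: 207.63 − 365 ≈ -157.37.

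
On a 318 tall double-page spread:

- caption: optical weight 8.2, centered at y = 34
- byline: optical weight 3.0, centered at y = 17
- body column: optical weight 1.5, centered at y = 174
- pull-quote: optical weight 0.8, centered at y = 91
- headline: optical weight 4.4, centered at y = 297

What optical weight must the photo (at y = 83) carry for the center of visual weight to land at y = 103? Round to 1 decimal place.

Fixed elements: Σw = 8.2 + 3.0 + 1.5 + 0.8 + 4.4 = 17.9, Σw·y = 8.2·34 + 3.0·17 + 1.5·174 + 0.8·91 + 4.4·297 = 1970.4.
Set Σw·y/Σw = 103: (1970.4 + 83w) = 103·(17.9 + w).
Rearranging, w·(83 − 103) = 103·17.9 − 1970.4 = -126.7, so w ≈ -126.7/-20 = 6.34.

w ≈ 6.3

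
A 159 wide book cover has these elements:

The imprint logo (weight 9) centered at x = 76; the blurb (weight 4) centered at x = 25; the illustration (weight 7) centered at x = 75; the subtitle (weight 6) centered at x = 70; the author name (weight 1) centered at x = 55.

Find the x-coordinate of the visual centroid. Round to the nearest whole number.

Σw = 9 + 4 + 7 + 6 + 1 = 27.
x-moment: 9·76 + 4·25 + 7·75 + 6·70 + 1·55 = 1784; centroid 1784/27 ≈ 66.07.

x ≈ 66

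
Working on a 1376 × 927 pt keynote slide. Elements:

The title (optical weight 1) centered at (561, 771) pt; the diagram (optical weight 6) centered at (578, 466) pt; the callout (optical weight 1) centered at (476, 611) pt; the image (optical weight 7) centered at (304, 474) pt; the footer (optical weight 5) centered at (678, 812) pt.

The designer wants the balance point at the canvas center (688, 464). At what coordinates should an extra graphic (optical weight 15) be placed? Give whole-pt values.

New total weight: (1 + 6 + 1 + 7 + 5) + 15 = 35.
x: need Σw·x = 35·688 = 24080. Existing = 1·561 + 6·578 + 1·476 + 7·304 + 5·678 = 10023. Remainder 14057 / 15 ≈ 937.13.
y: need Σw·y = 35·464 = 16240. Existing = 1·771 + 6·466 + 1·611 + 7·474 + 5·812 = 11556. Remainder 4684 / 15 ≈ 312.27.

(937, 312)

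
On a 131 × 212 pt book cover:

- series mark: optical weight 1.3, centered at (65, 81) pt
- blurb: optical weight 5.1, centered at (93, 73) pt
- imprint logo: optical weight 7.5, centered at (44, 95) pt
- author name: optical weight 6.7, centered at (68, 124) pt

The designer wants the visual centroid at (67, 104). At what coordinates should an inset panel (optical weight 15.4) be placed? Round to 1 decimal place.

With the inset panel, Σw becomes 1.3 + 5.1 + 7.5 + 6.7 + 15.4 = 36.0.
x: target moment 36.0×67 = 2412.0; current 1.3·65 + 5.1·93 + 7.5·44 + 6.7·68 = 1344.4; the inset panel supplies 1067.6, so x = 1067.6/15.4 ≈ 69.32.
y: target moment 36.0×104 = 3744.0; current 1.3·81 + 5.1·73 + 7.5·95 + 6.7·124 = 2020.9; the inset panel supplies 1723.1, so y = 1723.1/15.4 ≈ 111.89.

(69.3, 111.9)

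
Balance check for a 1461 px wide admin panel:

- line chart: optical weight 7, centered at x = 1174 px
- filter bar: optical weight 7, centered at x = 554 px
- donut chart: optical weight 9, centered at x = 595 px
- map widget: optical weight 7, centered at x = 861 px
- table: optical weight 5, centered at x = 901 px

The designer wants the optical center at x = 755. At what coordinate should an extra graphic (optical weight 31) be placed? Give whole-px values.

With the extra graphic, Σw becomes 7 + 7 + 9 + 7 + 5 + 31 = 66.
Along x: (27983 + 31·x) / 66 = 755 (existing moment 7·1174 + 7·554 + 9·595 + 7·861 + 5·901 = 27983) ⇒ x = (49830 − 27983) / 31 ≈ 704.74.

x ≈ 705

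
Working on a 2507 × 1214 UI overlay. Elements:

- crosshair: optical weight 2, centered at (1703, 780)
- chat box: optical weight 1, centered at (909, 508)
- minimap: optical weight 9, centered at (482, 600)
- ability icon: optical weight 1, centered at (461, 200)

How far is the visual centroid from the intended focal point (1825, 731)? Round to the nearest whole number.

Total weight = 2 + 1 + 9 + 1 = 13.
Σw·x = 2·1703 + 1·909 + 9·482 + 1·461 = 9114, so x̄ = 9114/13 ≈ 701.08.
Σw·y = 2·780 + 1·508 + 9·600 + 1·200 = 7668, so ȳ = 7668/13 ≈ 589.85.
From (1825, 731): dx = -1123.92, dy = -141.15, so the distance is √(dx²+dy²) ≈ 1132.75.

≈ 1133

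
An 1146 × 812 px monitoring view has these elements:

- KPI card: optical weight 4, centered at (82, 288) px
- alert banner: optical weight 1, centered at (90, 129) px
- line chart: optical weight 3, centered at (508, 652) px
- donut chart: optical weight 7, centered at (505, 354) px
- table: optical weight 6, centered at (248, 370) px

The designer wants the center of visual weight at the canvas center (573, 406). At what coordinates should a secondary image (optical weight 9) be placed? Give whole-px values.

(1136, 472)

New total weight: (4 + 1 + 3 + 7 + 6) + 9 = 30.
Along x: (6965 + 9·x) / 30 = 573 (existing moment 4·82 + 1·90 + 3·508 + 7·505 + 6·248 = 6965) ⇒ x = (17190 − 6965) / 9 ≈ 1136.11.
Along y: (7935 + 9·y) / 30 = 406 (existing moment 4·288 + 1·129 + 3·652 + 7·354 + 6·370 = 7935) ⇒ y = (12180 − 7935) / 9 ≈ 471.67.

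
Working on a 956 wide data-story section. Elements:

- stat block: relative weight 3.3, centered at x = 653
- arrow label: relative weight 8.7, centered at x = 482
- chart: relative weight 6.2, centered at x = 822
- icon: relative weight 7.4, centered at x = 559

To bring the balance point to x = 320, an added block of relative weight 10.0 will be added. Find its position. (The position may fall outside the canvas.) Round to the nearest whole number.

x ≈ -419

New total weight: (3.3 + 8.7 + 6.2 + 7.4) + 10.0 = 35.6.
Along x: (15581.3 + 10.0·x) / 35.6 = 320 (existing moment 3.3·653 + 8.7·482 + 6.2·822 + 7.4·559 = 15581.3) ⇒ x = (11392.0 − 15581.3) / 10.0 ≈ -418.93.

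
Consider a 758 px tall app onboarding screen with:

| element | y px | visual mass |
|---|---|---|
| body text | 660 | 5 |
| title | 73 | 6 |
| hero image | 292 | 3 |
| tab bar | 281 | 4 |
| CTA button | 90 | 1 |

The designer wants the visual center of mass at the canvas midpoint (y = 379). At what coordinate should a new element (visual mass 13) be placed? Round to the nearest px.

After adding the new element, total weight = 5 + 6 + 3 + 4 + 1 + 13 = 32.
Along y: (5828 + 13·y) / 32 = 379 (existing moment 5·660 + 6·73 + 3·292 + 4·281 + 1·90 = 5828) ⇒ y = (12128 − 5828) / 13 ≈ 484.62.

y ≈ 485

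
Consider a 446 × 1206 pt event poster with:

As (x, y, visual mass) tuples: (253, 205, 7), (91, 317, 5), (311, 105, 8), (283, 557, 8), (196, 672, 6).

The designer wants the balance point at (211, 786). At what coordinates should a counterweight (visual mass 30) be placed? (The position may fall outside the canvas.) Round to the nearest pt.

(178, 1265)

New total weight: (7 + 5 + 8 + 8 + 6) + 30 = 64.
x: target moment 64×211 = 13504; current 7·253 + 5·91 + 8·311 + 8·283 + 6·196 = 8154; the counterweight supplies 5350, so x = 5350/30 ≈ 178.33.
y: target moment 64×786 = 50304; current 7·205 + 5·317 + 8·105 + 8·557 + 6·672 = 12348; the counterweight supplies 37956, so y = 37956/30 ≈ 1265.20.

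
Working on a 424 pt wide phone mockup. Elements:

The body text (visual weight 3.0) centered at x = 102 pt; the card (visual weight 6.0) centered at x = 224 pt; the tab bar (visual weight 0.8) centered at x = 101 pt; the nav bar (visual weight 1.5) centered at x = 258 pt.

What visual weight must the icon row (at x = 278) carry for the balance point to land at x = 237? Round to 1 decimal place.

w ≈ 13.7

Fixed elements: Σw = 3.0 + 6.0 + 0.8 + 1.5 = 11.3, Σw·x = 3.0·102 + 6.0·224 + 0.8·101 + 1.5·258 = 2117.8.
Balance at x = 237 requires (2117.8 + w·278) / (11.3 + w) = 237.
Rearranging, w·(278 − 237) = 237·11.3 − 2117.8 = 560.3, so w ≈ 560.3/41 = 13.67.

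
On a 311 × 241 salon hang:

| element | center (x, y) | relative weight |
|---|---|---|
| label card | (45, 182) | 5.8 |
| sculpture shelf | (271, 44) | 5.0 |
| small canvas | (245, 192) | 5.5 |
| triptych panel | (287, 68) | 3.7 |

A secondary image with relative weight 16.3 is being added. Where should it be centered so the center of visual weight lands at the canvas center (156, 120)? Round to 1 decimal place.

With the secondary image, Σw becomes 5.8 + 5.0 + 5.5 + 3.7 + 16.3 = 36.3.
x: need Σw·x = 36.3·156 = 5662.8. Existing = 5.8·45 + 5.0·271 + 5.5·245 + 3.7·287 = 4025.4. Remainder 1637.4 / 16.3 ≈ 100.45.
y: need Σw·y = 36.3·120 = 4356.0. Existing = 5.8·182 + 5.0·44 + 5.5·192 + 3.7·68 = 2583.2. Remainder 1772.8 / 16.3 ≈ 108.76.

(100.5, 108.8)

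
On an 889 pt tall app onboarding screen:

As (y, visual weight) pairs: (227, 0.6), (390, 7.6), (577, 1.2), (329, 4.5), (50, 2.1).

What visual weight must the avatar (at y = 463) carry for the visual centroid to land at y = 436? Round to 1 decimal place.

Existing Σw = 16.0 (0.6 + 7.6 + 1.2 + 4.5 + 2.1); existing moment 0.6·227 + 7.6·390 + 1.2·577 + 4.5·329 + 2.1·50 = 5378.1.
For the centroid to hit 436: (5378.1 + w·463) / (16.0 + w) = 436.
So w = (436·16.0 − 5378.1)/(463 − 436) = 1597.9/27 ≈ 59.18.

w ≈ 59.2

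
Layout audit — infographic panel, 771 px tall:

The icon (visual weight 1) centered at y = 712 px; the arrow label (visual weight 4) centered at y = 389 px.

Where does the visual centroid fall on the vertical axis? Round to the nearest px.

y ≈ 454

Weights sum to 1 + 4 = 5.
Σw·y = 1·712 + 4·389 = 2268, so ȳ = 2268/5 ≈ 453.60.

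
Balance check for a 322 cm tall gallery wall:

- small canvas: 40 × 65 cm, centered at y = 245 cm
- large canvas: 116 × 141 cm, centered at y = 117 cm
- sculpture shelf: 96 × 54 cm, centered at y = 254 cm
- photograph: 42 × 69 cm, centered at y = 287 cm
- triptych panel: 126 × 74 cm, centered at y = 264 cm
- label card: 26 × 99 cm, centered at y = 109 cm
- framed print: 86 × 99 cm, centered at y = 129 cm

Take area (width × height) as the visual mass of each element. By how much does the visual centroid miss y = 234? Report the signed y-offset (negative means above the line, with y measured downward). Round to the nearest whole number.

Areas → weights: small canvas 40·65 = 2600, large canvas 116·141 = 16356, sculpture shelf 96·54 = 5184, photograph 42·69 = 2898, triptych panel 126·74 = 9324, label card 26·99 = 2574, framed print 86·99 = 8514; Σw = 47450.
y-moment: 2600·245 + 16356·117 + 5184·254 + 2898·287 + 9324·264 + 2574·109 + 8514·129 = 8539522; centroid 8539522/47450 ≈ 179.97.
Difference: 179.97 − 234 ≈ -54.03.

≈ -54 cm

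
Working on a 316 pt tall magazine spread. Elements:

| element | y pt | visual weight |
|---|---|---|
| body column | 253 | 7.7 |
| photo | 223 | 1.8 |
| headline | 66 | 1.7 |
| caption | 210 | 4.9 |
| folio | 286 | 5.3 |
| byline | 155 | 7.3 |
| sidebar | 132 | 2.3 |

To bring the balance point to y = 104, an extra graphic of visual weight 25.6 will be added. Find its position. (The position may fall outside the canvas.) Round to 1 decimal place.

With the extra graphic, Σw becomes 7.7 + 1.8 + 1.7 + 4.9 + 5.3 + 7.3 + 2.3 + 25.6 = 56.6.
y: need Σw·y = 56.6·104 = 5886.4. Existing = 7.7·253 + 1.8·223 + 1.7·66 + 4.9·210 + 5.3·286 + 7.3·155 + 2.3·132 = 6441.6. Remainder -555.2 / 25.6 ≈ -21.69.

y ≈ -21.7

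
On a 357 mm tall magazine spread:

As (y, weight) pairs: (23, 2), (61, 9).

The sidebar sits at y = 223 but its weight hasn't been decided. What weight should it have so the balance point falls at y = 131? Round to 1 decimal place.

Existing Σw = 11 (2 + 9); existing moment 2·23 + 9·61 = 595.
Set Σw·y/Σw = 131: (595 + 223w) = 131·(11 + w).
Solving: w = (131·11 − 595) / (223 − 131) = 846 / 92 ≈ 9.20.

w ≈ 9.2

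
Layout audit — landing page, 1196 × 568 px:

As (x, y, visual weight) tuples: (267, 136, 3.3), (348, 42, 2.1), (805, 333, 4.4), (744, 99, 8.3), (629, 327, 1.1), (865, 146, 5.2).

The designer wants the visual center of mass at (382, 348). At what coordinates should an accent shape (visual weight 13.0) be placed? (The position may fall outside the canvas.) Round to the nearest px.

(-172, 698)

With the accent shape, Σw becomes 3.3 + 2.1 + 4.4 + 8.3 + 1.1 + 5.2 + 13.0 = 37.4.
x: need Σw·x = 37.4·382 = 14286.8. Existing = 3.3·267 + 2.1·348 + 4.4·805 + 8.3·744 + 1.1·629 + 5.2·865 = 16519.0. Remainder -2232.2 / 13.0 ≈ -171.71.
y: need Σw·y = 37.4·348 = 13015.2. Existing = 3.3·136 + 2.1·42 + 4.4·333 + 8.3·99 + 1.1·327 + 5.2·146 = 3942.8. Remainder 9072.4 / 13.0 ≈ 697.88.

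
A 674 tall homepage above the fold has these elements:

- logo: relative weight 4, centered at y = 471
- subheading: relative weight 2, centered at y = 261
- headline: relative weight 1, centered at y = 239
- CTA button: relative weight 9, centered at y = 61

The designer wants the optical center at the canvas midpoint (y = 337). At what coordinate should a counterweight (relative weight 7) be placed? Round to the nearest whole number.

y ≈ 651

After adding the counterweight, total weight = 4 + 2 + 1 + 9 + 7 = 23.
y: need Σw·y = 23·337 = 7751. Existing = 4·471 + 2·261 + 1·239 + 9·61 = 3194. Remainder 4557 / 7 ≈ 651.00.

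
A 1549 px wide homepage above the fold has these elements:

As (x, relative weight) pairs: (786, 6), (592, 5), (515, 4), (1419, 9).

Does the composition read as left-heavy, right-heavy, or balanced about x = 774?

Σw = 6 + 5 + 4 + 9 = 24.
Σw·x = 6·786 + 5·592 + 4·515 + 9·1419 = 22507, so x̄ = 22507/24 ≈ 937.79.
Since 937.8 is right of 774, the composition reads right-heavy.

right-heavy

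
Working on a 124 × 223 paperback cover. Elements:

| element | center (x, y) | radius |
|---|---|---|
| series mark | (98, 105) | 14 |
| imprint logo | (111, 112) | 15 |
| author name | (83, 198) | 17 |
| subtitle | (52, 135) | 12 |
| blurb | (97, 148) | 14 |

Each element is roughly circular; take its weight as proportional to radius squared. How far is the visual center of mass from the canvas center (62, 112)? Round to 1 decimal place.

r² weights: series mark 14² = 196, imprint logo 15² = 225, author name 17² = 289, subtitle 12² = 144, blurb 14² = 196. Total = 1050.
Σw·x = 196·98 + 225·111 + 289·83 + 144·52 + 196·97 = 94670, so x̄ = 94670/1050 ≈ 90.16.
Σw·y = 196·105 + 225·112 + 289·198 + 144·135 + 196·148 = 151450, so ȳ = 151450/1050 ≈ 144.24.
Relative to (62, 112): Δ = (28.16, 32.24); |Δ| = √(28.16² + 32.24²) ≈ 42.81.

≈ 42.8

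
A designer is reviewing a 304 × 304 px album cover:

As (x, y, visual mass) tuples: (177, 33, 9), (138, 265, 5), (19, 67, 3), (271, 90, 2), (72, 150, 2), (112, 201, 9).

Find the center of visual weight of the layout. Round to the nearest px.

(134, 137)

Weights sum to 9 + 5 + 3 + 2 + 2 + 9 = 30.
x: (9·177 + 5·138 + 3·19 + 2·271 + 2·72 + 9·112) / 30 = 4034 / 30 ≈ 134.47
y: (9·33 + 5·265 + 3·67 + 2·90 + 2·150 + 9·201) / 30 = 4112 / 30 ≈ 137.07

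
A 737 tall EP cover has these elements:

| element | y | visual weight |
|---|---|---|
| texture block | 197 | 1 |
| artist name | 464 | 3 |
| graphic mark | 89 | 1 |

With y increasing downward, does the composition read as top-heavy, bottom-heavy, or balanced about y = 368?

top-heavy

Total weight = 1 + 3 + 1 = 5.
y-moment: 1·197 + 3·464 + 1·89 = 1678; centroid 1678/5 ≈ 335.60.
335.6 lies above (smaller y than) the midline 368, so the layout is top-heavy.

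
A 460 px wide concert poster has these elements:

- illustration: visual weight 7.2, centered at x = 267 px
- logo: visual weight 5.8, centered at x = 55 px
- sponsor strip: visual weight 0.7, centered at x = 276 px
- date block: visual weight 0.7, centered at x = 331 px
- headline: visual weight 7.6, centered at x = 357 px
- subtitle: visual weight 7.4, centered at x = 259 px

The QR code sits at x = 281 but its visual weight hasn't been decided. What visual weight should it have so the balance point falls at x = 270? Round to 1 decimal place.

Existing Σw = 29.4 (7.2 + 5.8 + 0.7 + 0.7 + 7.6 + 7.4); existing moment 7.2·267 + 5.8·55 + 0.7·276 + 0.7·331 + 7.6·357 + 7.4·259 = 7296.1.
Set Σw·x/Σw = 270: (7296.1 + 281w) = 270·(29.4 + w).
Solving: w = (270·29.4 − 7296.1) / (281 − 270) = 641.9 / 11 ≈ 58.35.

w ≈ 58.4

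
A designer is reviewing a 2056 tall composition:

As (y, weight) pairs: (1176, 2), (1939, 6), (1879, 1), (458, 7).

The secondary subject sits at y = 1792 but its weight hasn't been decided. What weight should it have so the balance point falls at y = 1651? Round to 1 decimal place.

w ≈ 52.1

Existing Σw = 16 (2 + 6 + 1 + 7); existing moment 2·1176 + 6·1939 + 1·1879 + 7·458 = 19071.
For the centroid to hit 1651: (19071 + w·1792) / (16 + w) = 1651.
So w = (1651·16 − 19071)/(1792 − 1651) = 7345/141 ≈ 52.09.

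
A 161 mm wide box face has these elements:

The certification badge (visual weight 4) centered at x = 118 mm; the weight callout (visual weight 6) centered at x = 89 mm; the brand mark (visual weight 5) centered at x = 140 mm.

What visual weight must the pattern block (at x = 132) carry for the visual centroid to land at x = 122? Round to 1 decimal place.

Known weights sum to 4 + 6 + 5 = 15; their moment is 4·118 + 6·89 + 5·140 = 1706.
Set Σw·x/Σw = 122: (1706 + 132w) = 122·(15 + w).
So w = (122·15 − 1706)/(132 − 122) = 124/10 ≈ 12.40.

w ≈ 12.4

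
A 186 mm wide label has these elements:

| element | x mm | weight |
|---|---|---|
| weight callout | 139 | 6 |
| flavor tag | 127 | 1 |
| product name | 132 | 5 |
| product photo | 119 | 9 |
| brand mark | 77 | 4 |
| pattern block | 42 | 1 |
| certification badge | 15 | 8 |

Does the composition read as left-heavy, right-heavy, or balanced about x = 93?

balanced

Total weight = 6 + 1 + 5 + 9 + 4 + 1 + 8 = 34.
Σw·x = 3162; x̄ = 3162/34 ≈ 93.00.
The centroid 93.00 matches the midline at 93, so the layout is balanced.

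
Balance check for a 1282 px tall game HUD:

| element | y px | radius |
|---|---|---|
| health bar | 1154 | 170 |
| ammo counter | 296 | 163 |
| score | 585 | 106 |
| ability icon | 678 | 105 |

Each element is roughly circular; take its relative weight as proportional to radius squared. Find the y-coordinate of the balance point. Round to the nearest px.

Weights ∝ r²: health bar 170² = 28900, ammo counter 163² = 26569, score 106² = 11236, ability icon 105² = 11025; Σw = 77730.
y-moment: 28900·1154 + 26569·296 + 11236·585 + 11025·678 = 55263034; centroid 55263034/77730 ≈ 710.96.

y ≈ 711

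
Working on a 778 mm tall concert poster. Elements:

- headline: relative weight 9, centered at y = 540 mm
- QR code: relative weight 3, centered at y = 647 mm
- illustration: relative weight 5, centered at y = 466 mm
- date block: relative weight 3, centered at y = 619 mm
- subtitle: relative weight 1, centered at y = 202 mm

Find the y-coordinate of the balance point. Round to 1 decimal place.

Σw = 9 + 3 + 5 + 3 + 1 = 21.
y-moment: 9·540 + 3·647 + 5·466 + 3·619 + 1·202 = 11190; centroid 11190/21 ≈ 532.86.

y ≈ 532.9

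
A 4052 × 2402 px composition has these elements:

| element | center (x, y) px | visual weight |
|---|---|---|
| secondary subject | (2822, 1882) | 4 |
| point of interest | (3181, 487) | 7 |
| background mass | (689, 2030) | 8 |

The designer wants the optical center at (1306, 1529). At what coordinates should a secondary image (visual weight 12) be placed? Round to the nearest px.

(118, 1685)

After adding the secondary image, total weight = 4 + 7 + 8 + 12 = 31.
x: target moment 31×1306 = 40486; current 4·2822 + 7·3181 + 8·689 = 39067; the secondary image supplies 1419, so x = 1419/12 ≈ 118.25.
y: target moment 31×1529 = 47399; current 4·1882 + 7·487 + 8·2030 = 27177; the secondary image supplies 20222, so y = 20222/12 ≈ 1685.17.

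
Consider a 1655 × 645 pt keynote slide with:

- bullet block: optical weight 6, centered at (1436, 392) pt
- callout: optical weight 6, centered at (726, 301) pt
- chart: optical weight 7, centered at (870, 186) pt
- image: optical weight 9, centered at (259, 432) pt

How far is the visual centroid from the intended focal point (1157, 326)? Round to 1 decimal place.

Σw = 6 + 6 + 7 + 9 = 28.
x-moment: 6·1436 + 6·726 + 7·870 + 9·259 = 21393; centroid 21393/28 ≈ 764.04.
y-moment: 6·392 + 6·301 + 7·186 + 9·432 = 9348; centroid 9348/28 ≈ 333.86.
Offset from (1157, 326): Δx ≈ -392.96, Δy ≈ 7.86; distance = √(Δx² + Δy²) ≈ 393.04.

≈ 393.0 pt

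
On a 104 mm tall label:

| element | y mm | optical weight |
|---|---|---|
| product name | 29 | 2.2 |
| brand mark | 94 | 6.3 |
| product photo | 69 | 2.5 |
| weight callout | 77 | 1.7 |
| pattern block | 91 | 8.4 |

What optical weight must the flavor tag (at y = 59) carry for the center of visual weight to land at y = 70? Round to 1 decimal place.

w ≈ 22.4

Existing Σw = 21.1 (2.2 + 6.3 + 2.5 + 1.7 + 8.4); existing moment 2.2·29 + 6.3·94 + 2.5·69 + 1.7·77 + 8.4·91 = 1723.8.
Balance at y = 70 requires (1723.8 + w·59) / (21.1 + w) = 70.
Rearranging, w·(59 − 70) = 70·21.1 − 1723.8 = -246.8, so w ≈ -246.8/-11 = 22.44.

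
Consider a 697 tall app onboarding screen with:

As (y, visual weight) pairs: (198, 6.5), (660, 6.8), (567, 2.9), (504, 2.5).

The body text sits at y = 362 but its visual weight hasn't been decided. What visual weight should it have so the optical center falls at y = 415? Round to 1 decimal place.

w ≈ 17.3

Fixed elements: Σw = 6.5 + 6.8 + 2.9 + 2.5 = 18.7, Σw·y = 6.5·198 + 6.8·660 + 2.9·567 + 2.5·504 = 8679.3.
Balance at y = 415 requires (8679.3 + w·362) / (18.7 + w) = 415.
Solving: w = (415·18.7 − 8679.3) / (362 − 415) = -918.8 / -53 ≈ 17.34.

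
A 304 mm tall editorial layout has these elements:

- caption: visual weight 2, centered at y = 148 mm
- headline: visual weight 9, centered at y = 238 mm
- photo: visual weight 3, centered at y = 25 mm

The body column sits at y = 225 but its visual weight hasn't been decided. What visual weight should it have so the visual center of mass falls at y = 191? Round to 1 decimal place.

w ≈ 4.7

Fixed elements: Σw = 2 + 9 + 3 = 14, Σw·y = 2·148 + 9·238 + 3·25 = 2513.
Balance at y = 191 requires (2513 + w·225) / (14 + w) = 191.
Solving: w = (191·14 − 2513) / (225 − 191) = 161 / 34 ≈ 4.74.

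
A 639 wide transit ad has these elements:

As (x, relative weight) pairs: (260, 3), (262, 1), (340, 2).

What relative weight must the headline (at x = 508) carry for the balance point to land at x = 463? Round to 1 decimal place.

Existing Σw = 6 (3 + 1 + 2); existing moment 3·260 + 1·262 + 2·340 = 1722.
Balance at x = 463 requires (1722 + w·508) / (6 + w) = 463.
So w = (463·6 − 1722)/(508 − 463) = 1056/45 ≈ 23.47.

w ≈ 23.5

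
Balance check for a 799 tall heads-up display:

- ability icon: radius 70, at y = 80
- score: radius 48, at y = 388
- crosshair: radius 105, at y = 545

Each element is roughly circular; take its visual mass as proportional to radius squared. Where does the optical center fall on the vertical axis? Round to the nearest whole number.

Weights ∝ r²: ability icon 70² = 4900, score 48² = 2304, crosshair 105² = 11025; Σw = 18229.
Σw·y = 4900·80 + 2304·388 + 11025·545 = 7294577, so ȳ = 7294577/18229 ≈ 400.16.

y ≈ 400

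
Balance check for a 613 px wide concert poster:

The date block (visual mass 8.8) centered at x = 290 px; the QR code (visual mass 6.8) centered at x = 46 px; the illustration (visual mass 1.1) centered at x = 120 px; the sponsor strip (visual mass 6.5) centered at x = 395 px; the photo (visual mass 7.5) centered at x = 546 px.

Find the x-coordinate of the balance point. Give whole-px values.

Total weight = 8.8 + 6.8 + 1.1 + 6.5 + 7.5 = 30.7.
x: (8.8·290 + 6.8·46 + 1.1·120 + 6.5·395 + 7.5·546) / 30.7 = 9659.3 / 30.7 ≈ 314.64

x ≈ 315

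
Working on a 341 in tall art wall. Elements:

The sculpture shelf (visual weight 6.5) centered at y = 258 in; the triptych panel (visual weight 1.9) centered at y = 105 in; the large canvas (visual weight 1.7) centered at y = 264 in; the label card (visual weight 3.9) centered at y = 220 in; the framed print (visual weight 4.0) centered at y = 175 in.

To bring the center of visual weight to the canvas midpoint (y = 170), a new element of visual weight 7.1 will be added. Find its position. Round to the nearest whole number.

y ≈ 54

New total weight: (6.5 + 1.9 + 1.7 + 3.9 + 4.0) + 7.1 = 25.1.
y: target moment 25.1×170 = 4267.0; current 6.5·258 + 1.9·105 + 1.7·264 + 3.9·220 + 4.0·175 = 3883.3; the new element supplies 383.7, so y = 383.7/7.1 ≈ 54.04.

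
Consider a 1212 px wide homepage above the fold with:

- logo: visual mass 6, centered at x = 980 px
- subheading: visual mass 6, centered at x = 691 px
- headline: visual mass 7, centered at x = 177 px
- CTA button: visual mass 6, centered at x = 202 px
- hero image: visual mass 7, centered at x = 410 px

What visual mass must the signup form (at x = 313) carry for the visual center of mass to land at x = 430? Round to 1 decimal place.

Known weights sum to 6 + 6 + 7 + 6 + 7 = 32; their moment is 6·980 + 6·691 + 7·177 + 6·202 + 7·410 = 15347.
For the centroid to hit 430: (15347 + w·313) / (32 + w) = 430.
Solving: w = (430·32 − 15347) / (313 − 430) = -1587 / -117 ≈ 13.56.

w ≈ 13.6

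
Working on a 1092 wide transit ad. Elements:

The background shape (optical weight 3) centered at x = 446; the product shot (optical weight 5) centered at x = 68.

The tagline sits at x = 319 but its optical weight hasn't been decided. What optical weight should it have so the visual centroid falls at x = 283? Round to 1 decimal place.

w ≈ 16.3

Fixed elements: Σw = 3 + 5 = 8, Σw·x = 3·446 + 5·68 = 1678.
Balance at x = 283 requires (1678 + w·319) / (8 + w) = 283.
Rearranging, w·(319 − 283) = 283·8 − 1678 = 586, so w ≈ 586/36 = 16.28.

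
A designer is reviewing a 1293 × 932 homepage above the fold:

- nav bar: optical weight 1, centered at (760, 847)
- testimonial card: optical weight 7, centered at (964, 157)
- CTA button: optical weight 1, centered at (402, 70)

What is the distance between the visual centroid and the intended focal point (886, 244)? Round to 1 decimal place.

Σw = 1 + 7 + 1 = 9.
x: (1·760 + 7·964 + 1·402) / 9 = 7910 / 9 ≈ 878.89
y: (1·847 + 7·157 + 1·70) / 9 = 2016 / 9 ≈ 224.00
Offset from (886, 244): Δx ≈ -7.11, Δy ≈ -20.00; distance = √(Δx² + Δy²) ≈ 21.23.

≈ 21.2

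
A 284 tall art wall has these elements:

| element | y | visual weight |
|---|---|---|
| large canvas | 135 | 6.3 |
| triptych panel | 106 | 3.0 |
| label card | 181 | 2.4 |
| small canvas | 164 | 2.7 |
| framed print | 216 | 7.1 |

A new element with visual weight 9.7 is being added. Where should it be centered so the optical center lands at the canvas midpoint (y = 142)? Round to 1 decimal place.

y ≈ 87.7

After adding the new element, total weight = 6.3 + 3.0 + 2.4 + 2.7 + 7.1 + 9.7 = 31.2.
y: target moment 31.2×142 = 4430.4; current 6.3·135 + 3.0·106 + 2.4·181 + 2.7·164 + 7.1·216 = 3579.3; the new element supplies 851.1, so y = 851.1/9.7 ≈ 87.74.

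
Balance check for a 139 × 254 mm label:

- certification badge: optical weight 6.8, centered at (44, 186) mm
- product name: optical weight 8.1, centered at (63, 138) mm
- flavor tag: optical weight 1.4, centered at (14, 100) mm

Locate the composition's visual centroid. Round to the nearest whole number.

(51, 155)

Σw = 6.8 + 8.1 + 1.4 = 16.3.
x: (6.8·44 + 8.1·63 + 1.4·14) / 16.3 = 829.1 / 16.3 ≈ 50.87
y: (6.8·186 + 8.1·138 + 1.4·100) / 16.3 = 2522.6 / 16.3 ≈ 154.76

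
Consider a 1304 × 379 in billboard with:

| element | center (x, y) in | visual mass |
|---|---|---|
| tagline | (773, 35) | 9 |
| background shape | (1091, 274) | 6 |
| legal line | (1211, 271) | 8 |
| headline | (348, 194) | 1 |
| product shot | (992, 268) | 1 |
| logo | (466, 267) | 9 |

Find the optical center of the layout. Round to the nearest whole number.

(845, 206)

Total weight = 9 + 6 + 8 + 1 + 1 + 9 = 34.
x: (9·773 + 6·1091 + 8·1211 + 1·348 + 1·992 + 9·466) / 34 = 28725 / 34 ≈ 844.85
y: (9·35 + 6·274 + 8·271 + 1·194 + 1·268 + 9·267) / 34 = 6992 / 34 ≈ 205.65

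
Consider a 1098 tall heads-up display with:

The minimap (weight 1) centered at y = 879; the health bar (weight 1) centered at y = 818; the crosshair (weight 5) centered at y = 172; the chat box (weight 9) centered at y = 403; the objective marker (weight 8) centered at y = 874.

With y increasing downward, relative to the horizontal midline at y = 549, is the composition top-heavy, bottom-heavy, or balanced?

balanced

Σw = 1 + 1 + 5 + 9 + 8 = 24.
Σw·y = 1·879 + 1·818 + 5·172 + 9·403 + 8·874 = 13176, so ȳ = 13176/24 ≈ 549.00.
549.00 = 549 exactly: balanced.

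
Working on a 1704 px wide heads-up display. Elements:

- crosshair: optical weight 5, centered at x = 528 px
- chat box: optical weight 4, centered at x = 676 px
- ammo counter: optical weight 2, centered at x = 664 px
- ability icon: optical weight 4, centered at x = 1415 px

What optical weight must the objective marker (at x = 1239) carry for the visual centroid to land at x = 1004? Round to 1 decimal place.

w ≈ 11.6

Existing Σw = 15 (5 + 4 + 2 + 4); existing moment 5·528 + 4·676 + 2·664 + 4·1415 = 12332.
For the centroid to hit 1004: (12332 + w·1239) / (15 + w) = 1004.
Solving: w = (1004·15 − 12332) / (1239 − 1004) = 2728 / 235 ≈ 11.61.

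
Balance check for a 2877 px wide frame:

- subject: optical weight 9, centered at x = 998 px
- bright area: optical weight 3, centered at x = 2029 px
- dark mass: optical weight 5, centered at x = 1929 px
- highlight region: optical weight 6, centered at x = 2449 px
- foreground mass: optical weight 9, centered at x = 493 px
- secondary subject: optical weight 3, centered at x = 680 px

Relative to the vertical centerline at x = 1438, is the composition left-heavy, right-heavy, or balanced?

left-heavy

Total weight = 9 + 3 + 5 + 6 + 9 + 3 = 35.
x-moment: 9·998 + 3·2029 + 5·1929 + 6·2449 + 9·493 + 3·680 = 45885; centroid 45885/35 ≈ 1311.00.
1311.0 vs midline 1438 → left-heavy.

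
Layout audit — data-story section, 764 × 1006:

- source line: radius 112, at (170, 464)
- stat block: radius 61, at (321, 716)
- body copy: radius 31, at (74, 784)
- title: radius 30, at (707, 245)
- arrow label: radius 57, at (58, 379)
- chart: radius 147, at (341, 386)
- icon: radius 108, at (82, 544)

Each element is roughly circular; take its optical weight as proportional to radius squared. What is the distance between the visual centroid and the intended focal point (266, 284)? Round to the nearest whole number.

≈ 184

r² weights: source line 112² = 12544, stat block 61² = 3721, body copy 31² = 961, title 30² = 900, arrow label 57² = 3249, chart 147² = 21609, icon 108² = 11664. Total = 54648.
Σw·x = 12544·170 + 3721·321 + 961·74 + 900·707 + 3249·58 + 21609·341 + 11664·82 = 12547894, so x̄ = 12547894/54648 ≈ 229.61.
Σw·y = 12544·464 + 3721·716 + 961·784 + 900·245 + 3249·379 + 21609·386 + 11664·544 = 25376237, so ȳ = 25376237/54648 ≈ 464.36.
Relative to (266, 284): Δ = (-36.39, 180.36); |Δ| = √(-36.39² + 180.36²) ≈ 183.99.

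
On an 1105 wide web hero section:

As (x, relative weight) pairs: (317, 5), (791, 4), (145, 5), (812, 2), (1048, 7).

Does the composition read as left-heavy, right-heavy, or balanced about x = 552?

right-heavy

Σw = 5 + 4 + 5 + 2 + 7 = 23.
x-moment: 5·317 + 4·791 + 5·145 + 2·812 + 7·1048 = 14434; centroid 14434/23 ≈ 627.57.
Since 627.6 is right of 552, the composition reads right-heavy.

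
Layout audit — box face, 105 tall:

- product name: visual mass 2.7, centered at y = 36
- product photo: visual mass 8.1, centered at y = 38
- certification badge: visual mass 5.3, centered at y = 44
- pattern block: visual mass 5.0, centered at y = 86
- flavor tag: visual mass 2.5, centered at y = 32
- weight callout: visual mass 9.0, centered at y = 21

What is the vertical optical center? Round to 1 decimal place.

Total weight = 2.7 + 8.1 + 5.3 + 5.0 + 2.5 + 9.0 = 32.6.
Σw·y = 2.7·36 + 8.1·38 + 5.3·44 + 5.0·86 + 2.5·32 + 9.0·21 = 1337.2, so ȳ = 1337.2/32.6 ≈ 41.02.

y ≈ 41.0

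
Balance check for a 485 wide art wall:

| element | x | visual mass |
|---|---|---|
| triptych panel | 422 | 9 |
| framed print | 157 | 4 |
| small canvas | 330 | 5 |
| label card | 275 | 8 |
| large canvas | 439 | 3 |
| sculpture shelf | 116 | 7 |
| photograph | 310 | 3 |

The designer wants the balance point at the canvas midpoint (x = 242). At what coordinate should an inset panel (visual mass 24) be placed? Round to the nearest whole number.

New total weight: (9 + 4 + 5 + 8 + 3 + 7 + 3) + 24 = 63.
x: target moment 63×242 = 15246; current 9·422 + 4·157 + 5·330 + 8·275 + 3·439 + 7·116 + 3·310 = 11335; the inset panel supplies 3911, so x = 3911/24 ≈ 162.96.

x ≈ 163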